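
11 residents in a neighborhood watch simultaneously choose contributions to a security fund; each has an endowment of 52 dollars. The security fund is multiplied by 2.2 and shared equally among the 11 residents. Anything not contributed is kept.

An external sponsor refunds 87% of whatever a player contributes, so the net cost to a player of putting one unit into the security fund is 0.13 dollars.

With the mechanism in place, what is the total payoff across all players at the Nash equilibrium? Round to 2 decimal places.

1756.04 dollars

With the mechanism, a contributed unit returns (2.2/11) / 0.13 = 1.5385 per unit of net cost to the contributor — now above 1 — so contributing fully is weakly dominant for every player.
So the Nash equilibrium is full contribution by all 11; the group earns 11 × (52 × 0.87 + 2.2 × 52) = 1756.04.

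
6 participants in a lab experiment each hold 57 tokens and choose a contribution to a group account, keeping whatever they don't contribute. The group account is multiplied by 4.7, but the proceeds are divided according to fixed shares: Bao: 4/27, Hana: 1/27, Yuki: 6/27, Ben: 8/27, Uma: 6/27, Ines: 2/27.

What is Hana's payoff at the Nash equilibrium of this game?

Each unit j contributes comes back to j as 4.7 × (j's share), so j prefers to contribute only if that share exceeds 1/4.7 = 0.2128; otherwise keeping the unit dominates.
Yuki, Ben and Uma are above the threshold, contributing 57 each; the remaining 3 contribute 0. Total contributed: 171.
Hana keeps 57 and receives 4.7 × 171 × 1/27 = 29.77 from the group account, for a payoff of 86.77.

86.77 tokens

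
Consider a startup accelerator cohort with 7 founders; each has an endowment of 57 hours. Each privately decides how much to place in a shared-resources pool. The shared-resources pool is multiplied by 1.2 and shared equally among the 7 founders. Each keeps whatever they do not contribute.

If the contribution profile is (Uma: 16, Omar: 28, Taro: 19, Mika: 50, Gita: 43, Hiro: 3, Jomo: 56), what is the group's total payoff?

442.00 hours

Total contributed: 16 + 28 + 19 + 50 + 43 + 3 + 56 = 215; total kept: 7 × 57 − 215 = 184.
The shared-resources pool pays out 1.2 × 215 = 258.00 in aggregate.
Group total = 184 + 258.00 = 442.00.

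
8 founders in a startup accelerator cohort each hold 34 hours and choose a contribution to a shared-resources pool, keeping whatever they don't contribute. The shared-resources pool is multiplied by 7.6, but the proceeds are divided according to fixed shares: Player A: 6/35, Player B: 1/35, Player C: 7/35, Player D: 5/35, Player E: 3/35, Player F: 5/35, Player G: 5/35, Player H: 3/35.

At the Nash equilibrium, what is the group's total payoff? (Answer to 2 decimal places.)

A player with share s gets back 7.6·s per unit contributed, so full contribution is dominant for anyone with s > 1/7.6 = 0.1316 and zero contribution is dominant for anyone below.
The shares above 0.1316 belong to Player A, Player C, Player D, Player F and Player G, contributing 34 each; the remaining 3 contribute 0. Total contributed: 170.
The shared-resources pool pays out 7.6 × 170 = 1292.00 in total (split across the unequal shares, but the aggregate is all that matters for the group sum).
The 3 free-riders keep 34 each, adding 102. Group total = 102 + 1292.00 = 1394.00.

1394.00 hours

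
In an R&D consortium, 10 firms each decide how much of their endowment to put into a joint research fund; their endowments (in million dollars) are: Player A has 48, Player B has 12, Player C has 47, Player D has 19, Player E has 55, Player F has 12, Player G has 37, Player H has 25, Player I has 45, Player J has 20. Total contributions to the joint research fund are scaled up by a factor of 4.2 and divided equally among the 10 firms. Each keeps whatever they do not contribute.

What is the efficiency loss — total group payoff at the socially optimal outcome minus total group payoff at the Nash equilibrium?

1024.00 million dollars

The private return per contributed unit is 4.2/10 = 0.4200 < 1 for every player regardless of endowment, so the Nash equilibrium is zero contribution and the group total is Σ E_j = 48 + 12 + 47 + 19 + 55 + 12 + 37 + 25 + 45 + 20 = 320.
Each contributed unit returns 4.200 to the group, so the social optimum is full contribution by everyone: group total = 4.200 × 320 = 1344.00.
Efficiency loss = (4.200 − 1) × 320 = 1024.00.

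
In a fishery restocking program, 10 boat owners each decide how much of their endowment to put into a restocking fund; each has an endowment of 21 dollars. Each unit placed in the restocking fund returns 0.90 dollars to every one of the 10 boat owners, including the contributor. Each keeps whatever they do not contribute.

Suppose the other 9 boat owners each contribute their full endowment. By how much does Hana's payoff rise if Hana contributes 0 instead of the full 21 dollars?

2.10 dollars

Switching from a contribution of 21 to 0 lets Hana keep an extra 21 dollars, but lowers the restocking fund by 21, which costs Hana their own share of that drop: 0.90 × 21 = 18.90.
Net gain = 21 − 18.90 = 2.10. The private return per contributed unit (0.90) is below 1, so free-riding is indeed the best response regardless of what the others do.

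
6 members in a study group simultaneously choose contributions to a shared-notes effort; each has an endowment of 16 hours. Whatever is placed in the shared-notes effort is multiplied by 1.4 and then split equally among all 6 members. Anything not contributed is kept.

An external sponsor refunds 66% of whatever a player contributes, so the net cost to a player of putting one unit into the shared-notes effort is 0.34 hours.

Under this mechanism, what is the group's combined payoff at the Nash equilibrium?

96.00 hours

Even with the mechanism, each unit contributed returns only (1.4/6) / 0.34 = 0.6863 per unit of net cost, so contributing nothing is still dominant.
Everyone keeps their endowment and the group total is 6 × 16 = 96.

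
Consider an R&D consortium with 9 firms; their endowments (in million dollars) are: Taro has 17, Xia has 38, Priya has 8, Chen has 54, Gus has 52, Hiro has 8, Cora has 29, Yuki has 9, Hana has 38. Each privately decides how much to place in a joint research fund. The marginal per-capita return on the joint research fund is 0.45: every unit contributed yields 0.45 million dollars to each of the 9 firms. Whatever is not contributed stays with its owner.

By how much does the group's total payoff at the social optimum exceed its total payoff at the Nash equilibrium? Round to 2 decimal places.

The private return per contributed unit is 0.45 < 1 for everyone, so the Nash equilibrium is zero contribution and the group total is Σ E_j = 17 + 38 + 8 + 54 + 52 + 8 + 29 + 9 + 38 = 253.
Each contributed unit returns 4.050 to the group, so the social optimum is full contribution by everyone: group total = 4.050 × 253 = 1024.65.
Efficiency loss = (4.050 − 1) × 253 = 771.65.

771.65 million dollars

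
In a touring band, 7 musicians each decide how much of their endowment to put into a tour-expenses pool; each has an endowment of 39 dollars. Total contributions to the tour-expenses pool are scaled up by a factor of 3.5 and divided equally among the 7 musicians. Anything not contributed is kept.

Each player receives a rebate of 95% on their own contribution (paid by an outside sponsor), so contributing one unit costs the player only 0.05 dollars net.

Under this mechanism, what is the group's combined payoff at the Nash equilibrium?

1214.85 dollars

Under the mechanism each unit contributed yields (3.5/7) / 0.05 = 10.0000 back to its contributor per unit of net cost, which exceeds 1, making full contribution the dominant choice for everyone.
So the Nash equilibrium is full contribution by all 7; the group earns 7 × (39 × 0.95 + 3.5 × 39) = 1214.85.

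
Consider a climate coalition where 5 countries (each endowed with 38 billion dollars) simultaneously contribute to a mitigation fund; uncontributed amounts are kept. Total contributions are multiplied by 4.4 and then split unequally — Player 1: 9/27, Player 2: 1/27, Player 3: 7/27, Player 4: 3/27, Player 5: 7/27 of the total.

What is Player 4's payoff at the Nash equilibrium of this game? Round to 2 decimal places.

93.73 billion dollars

Each unit j contributes comes back to j as 4.4 × (j's share), so j prefers to contribute only if that share exceeds 1/4.4 = 0.2273; otherwise keeping the unit dominates.
Player 1, Player 3 and Player 5 are above the threshold, contributing 38 each; the remaining 2 contribute 0. Total contributed: 114.
Player 4 keeps 38 and receives 4.4 × 114 × 3/27 = 55.73 from the mitigation fund, for a payoff of 93.73.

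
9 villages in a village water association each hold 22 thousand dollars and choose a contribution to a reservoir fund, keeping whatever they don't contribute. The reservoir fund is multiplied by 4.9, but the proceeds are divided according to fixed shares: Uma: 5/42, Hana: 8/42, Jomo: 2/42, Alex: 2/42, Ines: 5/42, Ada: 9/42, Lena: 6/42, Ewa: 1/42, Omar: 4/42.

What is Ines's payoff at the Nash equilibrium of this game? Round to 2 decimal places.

A player with share s gets back 4.9·s per unit contributed, so full contribution is dominant for anyone with s > 1/4.9 = 0.2041 and zero contribution is dominant for anyone below.
Ada alone (share 9/42) is above the threshold, contributing 22; the remaining 8 contribute 0. Total contributed: 22.
Ines keeps 22 and receives 4.9 × 22 × 5/42 = 12.83 from the reservoir fund, for a payoff of 34.83.

34.83 thousand dollars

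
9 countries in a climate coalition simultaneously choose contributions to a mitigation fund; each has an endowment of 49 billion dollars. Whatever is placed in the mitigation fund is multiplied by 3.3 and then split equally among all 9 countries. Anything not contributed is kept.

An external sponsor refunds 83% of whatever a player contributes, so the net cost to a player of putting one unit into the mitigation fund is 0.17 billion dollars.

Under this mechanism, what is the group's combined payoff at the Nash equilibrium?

1821.33 billion dollars

The effective private return per unit is now (3.3/9) / 0.17 = 2.1569 > 1, so every player's dominant strategy flips to full contribution.
At the Nash equilibrium everyone contributes 49. Group total payoff = 9 × (49 × 0.83 + 3.3 × 49) = 1821.33.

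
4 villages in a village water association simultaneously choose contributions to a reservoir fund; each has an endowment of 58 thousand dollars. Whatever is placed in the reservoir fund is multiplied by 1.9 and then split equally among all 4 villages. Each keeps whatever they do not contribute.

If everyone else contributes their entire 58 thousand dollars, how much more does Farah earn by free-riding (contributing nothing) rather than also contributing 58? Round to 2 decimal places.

30.45 thousand dollars

Switching from a contribution of 58 to 0 lets Farah keep an extra 58 thousand dollars, but lowers the reservoir fund by 58, which costs Farah their own share of that drop: 1.9/4 × 58 = 27.55.
Net gain = 58 − 27.55 = 30.45. The private return per contributed unit (0.4750) is below 1, so free-riding is indeed the best response regardless of what the others do.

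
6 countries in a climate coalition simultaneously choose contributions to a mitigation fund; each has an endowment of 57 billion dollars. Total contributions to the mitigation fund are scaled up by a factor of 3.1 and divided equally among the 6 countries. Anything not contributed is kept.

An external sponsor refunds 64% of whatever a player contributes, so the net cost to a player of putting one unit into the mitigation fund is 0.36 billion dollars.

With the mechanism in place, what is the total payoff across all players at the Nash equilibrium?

The effective private return per unit is now (3.1/6) / 0.36 = 1.4352 > 1, so every player's dominant strategy flips to full contribution.
So the Nash equilibrium is full contribution by all 6; the group earns 6 × (57 × 0.64 + 3.1 × 57) = 1279.08.

1279.08 billion dollars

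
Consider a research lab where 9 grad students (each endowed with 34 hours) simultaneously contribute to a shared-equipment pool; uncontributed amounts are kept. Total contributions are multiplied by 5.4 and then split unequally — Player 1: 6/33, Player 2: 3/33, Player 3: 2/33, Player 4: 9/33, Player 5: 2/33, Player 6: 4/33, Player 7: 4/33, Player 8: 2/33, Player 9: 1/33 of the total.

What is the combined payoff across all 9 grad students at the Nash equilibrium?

455.60 hours

Each unit j contributes comes back to j as 5.4 × (j's share), so j prefers to contribute only if that share exceeds 1/5.4 = 0.1852; otherwise keeping the unit dominates.
Only Player 4 (9/33) clears that bar, contributing 34; the remaining 8 contribute 0. Total contributed: 34.
The shared-equipment pool pays out 5.4 × 34 = 183.60 in total (split across the unequal shares, but the aggregate is all that matters for the group sum).
The 8 free-riders keep 34 each, adding 272. Group total = 272 + 183.60 = 455.60.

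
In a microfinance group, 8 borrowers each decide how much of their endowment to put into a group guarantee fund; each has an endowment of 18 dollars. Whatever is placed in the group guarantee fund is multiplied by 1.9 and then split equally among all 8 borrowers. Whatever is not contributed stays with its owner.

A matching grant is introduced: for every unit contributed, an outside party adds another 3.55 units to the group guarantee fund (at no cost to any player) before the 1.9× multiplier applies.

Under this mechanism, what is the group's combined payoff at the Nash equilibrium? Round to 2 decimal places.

With the mechanism, a contributed unit returns 1.9 × 4.55 / 8 = 1.0806 per unit of net cost to the contributor — now above 1 — so contributing fully is weakly dominant for every player.
So the Nash equilibrium is full contribution by all 8; the group earns 1.9 × 4.55 × 144 = 1244.88.

1244.88 dollars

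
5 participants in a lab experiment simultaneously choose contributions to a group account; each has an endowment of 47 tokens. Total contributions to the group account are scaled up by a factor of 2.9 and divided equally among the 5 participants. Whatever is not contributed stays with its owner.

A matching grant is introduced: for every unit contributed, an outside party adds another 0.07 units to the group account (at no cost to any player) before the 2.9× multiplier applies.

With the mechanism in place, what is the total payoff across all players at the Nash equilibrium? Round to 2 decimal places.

The effective private return is 2.9 × 1.07 / 5 = 0.6206, which is still under 1, so the mechanism doesn't change anyone's dominant strategy: zero contribution.
At the Nash equilibrium no one contributes; group total payoff = 5 × 47 = 235.

235.00 tokens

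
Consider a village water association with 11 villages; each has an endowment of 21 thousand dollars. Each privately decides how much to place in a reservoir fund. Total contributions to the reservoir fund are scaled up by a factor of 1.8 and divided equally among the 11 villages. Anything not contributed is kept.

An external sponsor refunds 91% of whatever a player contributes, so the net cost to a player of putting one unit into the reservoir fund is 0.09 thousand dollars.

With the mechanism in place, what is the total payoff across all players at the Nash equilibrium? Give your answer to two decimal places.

Under the mechanism each unit contributed yields (1.8/11) / 0.09 = 1.8182 back to its contributor per unit of net cost, which exceeds 1, making full contribution the dominant choice for everyone.
So the Nash equilibrium is full contribution by all 11; the group earns 11 × (21 × 0.91 + 1.8 × 21) = 626.01.

626.01 thousand dollars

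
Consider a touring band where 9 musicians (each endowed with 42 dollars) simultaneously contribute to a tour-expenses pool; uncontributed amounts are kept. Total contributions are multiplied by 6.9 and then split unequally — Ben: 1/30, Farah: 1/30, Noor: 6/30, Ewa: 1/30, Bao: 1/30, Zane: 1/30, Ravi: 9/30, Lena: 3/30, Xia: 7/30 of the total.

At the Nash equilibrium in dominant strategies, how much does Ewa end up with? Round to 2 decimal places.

A player with share s gets back 6.9·s per unit contributed, so full contribution is dominant for anyone with s > 1/6.9 = 0.1449 and zero contribution is dominant for anyone below.
Noor, Ravi and Xia are above the threshold, contributing 42 each; the remaining 6 contribute 0. Total contributed: 126.
Ewa keeps 42 and receives 6.9 × 126 × 1/30 = 28.98 from the tour-expenses pool, for a payoff of 70.98.

70.98 dollars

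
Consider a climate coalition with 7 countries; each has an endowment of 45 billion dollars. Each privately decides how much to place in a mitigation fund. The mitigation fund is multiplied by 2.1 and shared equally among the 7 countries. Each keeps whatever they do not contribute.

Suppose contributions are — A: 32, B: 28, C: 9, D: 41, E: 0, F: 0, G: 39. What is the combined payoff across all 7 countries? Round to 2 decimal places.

Total contributed: 32 + 28 + 9 + 41 + 0 + 0 + 39 = 149; total kept: 7 × 45 − 149 = 166.
The mitigation fund pays out 2.1 × 149 = 312.90 in aggregate.
Group total = 166 + 312.90 = 478.90.

478.90 billion dollars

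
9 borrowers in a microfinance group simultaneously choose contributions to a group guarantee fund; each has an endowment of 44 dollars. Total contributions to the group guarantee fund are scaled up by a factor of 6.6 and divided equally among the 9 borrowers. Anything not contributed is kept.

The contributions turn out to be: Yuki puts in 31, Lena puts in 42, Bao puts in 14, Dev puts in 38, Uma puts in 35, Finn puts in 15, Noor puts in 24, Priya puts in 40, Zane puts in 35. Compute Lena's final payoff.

202.93 dollars

Total contributed: 31 + 42 + 14 + 38 + 35 + 15 + 24 + 40 + 35 = 274.
Each receives 6.6 × 274 / 9 = 200.93 from the group guarantee fund.
Lena keeps 44 − 42 = 2, so Lena's payoff is 2 + 200.93 = 202.93.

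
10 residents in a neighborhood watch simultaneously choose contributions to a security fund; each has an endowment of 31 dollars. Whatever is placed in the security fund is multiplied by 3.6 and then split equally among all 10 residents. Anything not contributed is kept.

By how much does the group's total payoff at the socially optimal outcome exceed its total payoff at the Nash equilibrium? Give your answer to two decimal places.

806.00 dollars

Each contributed unit returns 3.6/10 = 0.3600 to its contributor — below 1 — so contributing 0 is dominant for every player. At the Nash equilibrium everyone keeps their 31, and the group total is 10 × 31 = 310.
Each contributed unit returns 3.600 to the group as a whole (0.3600 to each of 10 players), which exceeds 1, so the social optimum is full contribution: group total = 3.600 × 310 = 1116.00.
Efficiency loss = 1116.00 − 310 = 806.00.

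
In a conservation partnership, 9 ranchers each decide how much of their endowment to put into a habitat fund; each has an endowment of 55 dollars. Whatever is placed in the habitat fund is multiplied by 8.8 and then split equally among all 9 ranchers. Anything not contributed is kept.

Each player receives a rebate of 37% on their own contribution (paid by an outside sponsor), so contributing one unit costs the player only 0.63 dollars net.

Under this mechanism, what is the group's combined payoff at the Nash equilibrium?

Under the mechanism each unit contributed yields (8.8/9) / 0.63 = 1.5520 back to its contributor per unit of net cost, which exceeds 1, making full contribution the dominant choice for everyone.
So the Nash equilibrium is full contribution by all 9; the group earns 9 × (55 × 0.37 + 8.8 × 55) = 4539.15.

4539.15 dollars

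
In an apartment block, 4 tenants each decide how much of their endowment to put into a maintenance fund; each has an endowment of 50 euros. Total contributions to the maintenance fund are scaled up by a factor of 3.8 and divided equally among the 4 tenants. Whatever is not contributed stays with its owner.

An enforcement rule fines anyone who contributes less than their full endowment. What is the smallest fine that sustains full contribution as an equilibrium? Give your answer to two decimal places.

2.50 euros

Given the others contribute fully, the best deviation is to contribute 0 (any partial contribution still incurs the fine and gives up units whose private return 0.9500 is below 1).
Deviating from 50 to 0 saves 50 euros but forfeits the deviator's share of the drop in the maintenance fund: 3.8/4 × 50 = 47.50.
So the deviation gain is 50 − 47.50 = 2.50, and the fine must be at least 2.50 euros to wipe it out.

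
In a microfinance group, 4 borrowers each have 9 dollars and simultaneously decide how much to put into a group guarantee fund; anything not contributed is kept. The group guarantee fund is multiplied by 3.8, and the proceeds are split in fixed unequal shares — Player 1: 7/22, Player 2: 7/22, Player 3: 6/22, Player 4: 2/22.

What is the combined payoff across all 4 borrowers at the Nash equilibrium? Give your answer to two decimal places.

For player j, contributing a unit is worthwhile iff 3.8 × (j's share) ≥ 1, i.e. iff j's share is at least 0.2632.
Player 1, Player 2 and Player 3 clear that bar, contributing 9 each; the remaining 1 contribute 0. Total contributed: 27.
The group guarantee fund pays out 3.8 × 27 = 102.60 in total (split across the unequal shares, but the aggregate is all that matters for the group sum).
The 1 free-riders keep 9 each, adding 9. Group total = 9 + 102.60 = 111.60.

111.60 dollars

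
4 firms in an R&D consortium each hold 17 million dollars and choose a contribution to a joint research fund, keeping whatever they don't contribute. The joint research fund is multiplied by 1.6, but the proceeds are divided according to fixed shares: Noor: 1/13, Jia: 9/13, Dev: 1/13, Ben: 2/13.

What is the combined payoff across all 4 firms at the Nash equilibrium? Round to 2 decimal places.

78.20 million dollars

Player j's private return per contributed unit is 1.6 × (j's share). Contributing is weakly dominant for j when that share is at least 1/1.6 = 0.6250, and contributing 0 is dominant otherwise.
Jia alone (share 9/13) is above the threshold, contributing 17; the remaining 3 contribute 0. Total contributed: 17.
The joint research fund pays out 1.6 × 17 = 27.20 in total (split across the unequal shares, but the aggregate is all that matters for the group sum).
The 3 free-riders keep 17 each, adding 51. Group total = 51 + 27.20 = 78.20.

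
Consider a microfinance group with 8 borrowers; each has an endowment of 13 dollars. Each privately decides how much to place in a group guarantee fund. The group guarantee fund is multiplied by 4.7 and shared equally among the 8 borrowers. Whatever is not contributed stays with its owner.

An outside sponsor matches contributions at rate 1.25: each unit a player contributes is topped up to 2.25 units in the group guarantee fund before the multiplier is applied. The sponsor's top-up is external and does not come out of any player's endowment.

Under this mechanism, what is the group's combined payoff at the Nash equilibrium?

1099.80 dollars

The effective private return per unit is now 4.7 × 2.25 / 8 = 1.3219 > 1, so every player's dominant strategy flips to full contribution.
At the Nash equilibrium everyone contributes 13. Group total payoff = 4.7 × 2.25 × 104 = 1099.80.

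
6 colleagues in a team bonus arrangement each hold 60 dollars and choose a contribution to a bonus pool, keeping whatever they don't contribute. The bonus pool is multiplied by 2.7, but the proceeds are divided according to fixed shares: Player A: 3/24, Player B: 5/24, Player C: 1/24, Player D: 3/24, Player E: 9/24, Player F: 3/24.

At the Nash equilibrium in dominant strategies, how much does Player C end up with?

66.75 dollars

For player j, contributing a unit is worthwhile iff 2.7 × (j's share) ≥ 1, i.e. iff j's share is at least 0.3704.
The only share above 0.3704 is Player E's 9/24, contributing 60; the remaining 5 contribute 0. Total contributed: 60.
Player C keeps 60 and receives 2.7 × 60 × 1/24 = 6.75 from the bonus pool, for a payoff of 66.75.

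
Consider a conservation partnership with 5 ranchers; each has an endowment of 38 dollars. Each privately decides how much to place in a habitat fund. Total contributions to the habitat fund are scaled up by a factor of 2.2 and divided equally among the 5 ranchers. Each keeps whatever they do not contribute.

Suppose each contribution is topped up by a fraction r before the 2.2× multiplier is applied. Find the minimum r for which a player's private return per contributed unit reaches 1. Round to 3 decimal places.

1.273

With matching at rate r, one contributed unit becomes (1 + r) in the habitat fund and returns 2.2 × (1 + r) / 5 to the contributor.
Setting this equal to 1: 1 + r = 5/2.2 = 2.2727.
So the minimum matching rate is r = 2.2727 − 1 = 1.273.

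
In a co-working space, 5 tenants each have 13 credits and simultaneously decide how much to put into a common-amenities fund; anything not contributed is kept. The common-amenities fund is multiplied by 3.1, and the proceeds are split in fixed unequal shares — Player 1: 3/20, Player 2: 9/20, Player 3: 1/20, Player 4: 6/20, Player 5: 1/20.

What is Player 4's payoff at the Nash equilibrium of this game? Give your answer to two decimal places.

A player with share s gets back 3.1·s per unit contributed, so full contribution is dominant for anyone with s > 1/3.1 = 0.3226 and zero contribution is dominant for anyone below.
Player 2 alone (share 9/20) is above the threshold, contributing 13; the remaining 4 contribute 0. Total contributed: 13.
Player 4 keeps 13 and receives 3.1 × 13 × 6/20 = 12.09 from the common-amenities fund, for a payoff of 25.09.

25.09 credits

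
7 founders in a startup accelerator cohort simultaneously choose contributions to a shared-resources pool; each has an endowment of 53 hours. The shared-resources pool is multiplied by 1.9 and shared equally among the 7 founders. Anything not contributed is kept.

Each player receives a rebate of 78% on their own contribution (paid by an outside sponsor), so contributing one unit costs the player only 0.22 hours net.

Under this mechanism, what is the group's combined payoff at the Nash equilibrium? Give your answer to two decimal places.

994.28 hours

With the mechanism, a contributed unit returns (1.9/7) / 0.22 = 1.2338 per unit of net cost to the contributor — now above 1 — so contributing fully is weakly dominant for every player.
So the Nash equilibrium is full contribution by all 7; the group earns 7 × (53 × 0.78 + 1.9 × 53) = 994.28.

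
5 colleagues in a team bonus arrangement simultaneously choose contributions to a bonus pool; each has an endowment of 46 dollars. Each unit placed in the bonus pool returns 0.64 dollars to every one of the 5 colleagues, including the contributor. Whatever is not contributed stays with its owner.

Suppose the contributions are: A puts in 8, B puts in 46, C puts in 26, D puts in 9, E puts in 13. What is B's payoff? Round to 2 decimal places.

Total contributed: 8 + 46 + 26 + 9 + 13 = 102.
Each receives 0.64 × 102 = 65.28 from the bonus pool.
B keeps 46 − 46 = 0, so B's payoff is 0 + 65.28 = 65.28.

65.28 dollars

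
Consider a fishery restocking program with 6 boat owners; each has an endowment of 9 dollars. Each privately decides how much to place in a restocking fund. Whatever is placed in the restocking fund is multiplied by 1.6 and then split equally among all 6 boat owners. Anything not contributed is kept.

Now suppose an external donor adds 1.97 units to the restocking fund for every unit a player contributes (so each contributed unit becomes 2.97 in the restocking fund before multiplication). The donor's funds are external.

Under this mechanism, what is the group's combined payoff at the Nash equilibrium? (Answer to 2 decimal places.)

54.00 dollars

The effective private return is 1.6 × 2.97 / 6 = 0.7920, which is still under 1, so the mechanism doesn't change anyone's dominant strategy: zero contribution.
Everyone keeps their endowment and the group total is 6 × 9 = 54.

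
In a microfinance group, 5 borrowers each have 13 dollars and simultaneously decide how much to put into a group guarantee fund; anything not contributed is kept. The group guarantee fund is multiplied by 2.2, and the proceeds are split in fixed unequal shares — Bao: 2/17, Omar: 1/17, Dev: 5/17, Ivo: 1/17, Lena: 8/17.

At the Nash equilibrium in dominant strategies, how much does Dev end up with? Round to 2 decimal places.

21.41 dollars

Each unit j contributes comes back to j as 2.2 × (j's share), so j prefers to contribute only if that share exceeds 1/2.2 = 0.4545; otherwise keeping the unit dominates.
Only Lena (8/17) clears that bar, contributing 13; the remaining 4 contribute 0. Total contributed: 13.
Dev keeps 13 and receives 2.2 × 13 × 5/17 = 8.41 from the group guarantee fund, for a payoff of 21.41.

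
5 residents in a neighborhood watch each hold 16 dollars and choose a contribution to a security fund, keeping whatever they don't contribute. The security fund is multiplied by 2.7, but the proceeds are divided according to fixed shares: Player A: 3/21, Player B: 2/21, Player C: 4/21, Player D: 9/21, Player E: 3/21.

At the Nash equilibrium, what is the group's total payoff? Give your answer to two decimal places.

Player j's private return per contributed unit is 2.7 × (j's share). Contributing is weakly dominant for j when that share is at least 1/2.7 = 0.3704, and contributing 0 is dominant otherwise.
The only share above 0.3704 is Player D's 9/21, contributing 16; the remaining 4 contribute 0. Total contributed: 16.
The security fund pays out 2.7 × 16 = 43.20 in total (split across the unequal shares, but the aggregate is all that matters for the group sum).
The 4 free-riders keep 16 each, adding 64. Group total = 64 + 43.20 = 107.20.

107.20 dollars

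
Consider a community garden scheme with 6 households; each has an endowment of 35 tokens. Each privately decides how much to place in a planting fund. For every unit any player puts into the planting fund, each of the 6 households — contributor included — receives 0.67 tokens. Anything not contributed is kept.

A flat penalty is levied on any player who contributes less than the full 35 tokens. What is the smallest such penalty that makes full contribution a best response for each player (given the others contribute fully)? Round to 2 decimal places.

Given the others contribute fully, the best deviation is to contribute 0 (any partial contribution still incurs the fine and gives up units whose private return 0.67 is below 1).
Deviating from 35 to 0 saves 35 tokens but forfeits the deviator's share of the drop in the planting fund: 0.67 × 35 = 23.45.
So the deviation gain is 35 − 23.45 = 11.55, and the fine must be at least 11.55 tokens to wipe it out.

11.55 tokens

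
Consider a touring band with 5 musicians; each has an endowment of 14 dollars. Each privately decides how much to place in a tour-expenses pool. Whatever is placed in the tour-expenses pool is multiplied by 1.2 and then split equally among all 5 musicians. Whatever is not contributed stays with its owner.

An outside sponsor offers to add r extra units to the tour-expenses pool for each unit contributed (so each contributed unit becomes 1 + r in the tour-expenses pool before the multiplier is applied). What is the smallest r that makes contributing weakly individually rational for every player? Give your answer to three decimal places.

3.167

With matching at rate r, one contributed unit becomes (1 + r) in the tour-expenses pool and returns 1.2 × (1 + r) / 5 to the contributor.
Setting this equal to 1: 1 + r = 5/1.2 = 4.1667.
So the minimum matching rate is r = 4.1667 − 1 = 3.167.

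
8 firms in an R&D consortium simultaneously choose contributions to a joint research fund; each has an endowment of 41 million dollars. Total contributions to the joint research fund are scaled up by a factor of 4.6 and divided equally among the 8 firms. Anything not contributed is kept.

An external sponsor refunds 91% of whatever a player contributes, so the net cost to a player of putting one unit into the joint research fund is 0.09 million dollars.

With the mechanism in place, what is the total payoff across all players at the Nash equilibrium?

The effective private return per unit is now (4.6/8) / 0.09 = 6.3889 > 1, so every player's dominant strategy flips to full contribution.
So the Nash equilibrium is full contribution by all 8; the group earns 8 × (41 × 0.91 + 4.6 × 41) = 1807.28.

1807.28 million dollars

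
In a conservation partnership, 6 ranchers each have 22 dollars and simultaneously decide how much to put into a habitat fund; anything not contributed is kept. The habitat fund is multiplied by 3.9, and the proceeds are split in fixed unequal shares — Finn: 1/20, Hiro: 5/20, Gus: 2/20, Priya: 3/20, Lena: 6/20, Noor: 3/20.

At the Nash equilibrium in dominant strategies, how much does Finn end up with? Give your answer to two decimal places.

26.29 dollars

A player with share s gets back 3.9·s per unit contributed, so full contribution is dominant for anyone with s > 1/3.9 = 0.2564 and zero contribution is dominant for anyone below.
The only share above 0.2564 is Lena's 6/20, contributing 22; the remaining 5 contribute 0. Total contributed: 22.
Finn keeps 22 and receives 3.9 × 22 × 1/20 = 4.29 from the habitat fund, for a payoff of 26.29.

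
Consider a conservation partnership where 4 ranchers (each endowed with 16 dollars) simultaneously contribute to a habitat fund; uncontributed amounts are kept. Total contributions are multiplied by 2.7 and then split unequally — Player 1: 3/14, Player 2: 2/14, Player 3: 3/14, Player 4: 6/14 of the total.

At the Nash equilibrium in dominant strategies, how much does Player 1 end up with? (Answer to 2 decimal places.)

25.26 dollars

Player j's private return per contributed unit is 2.7 × (j's share). Contributing is weakly dominant for j when that share is at least 1/2.7 = 0.3704, and contributing 0 is dominant otherwise.
Only Player 4 (6/14) clears that bar, contributing 16; the remaining 3 contribute 0. Total contributed: 16.
Player 1 keeps 16 and receives 2.7 × 16 × 3/14 = 9.26 from the habitat fund, for a payoff of 25.26.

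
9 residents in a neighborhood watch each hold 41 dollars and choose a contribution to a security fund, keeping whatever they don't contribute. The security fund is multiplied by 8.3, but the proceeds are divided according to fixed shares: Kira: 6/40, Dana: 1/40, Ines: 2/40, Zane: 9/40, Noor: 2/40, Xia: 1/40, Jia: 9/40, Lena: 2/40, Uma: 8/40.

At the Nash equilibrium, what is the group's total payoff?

For player j, contributing a unit is worthwhile iff 8.3 × (j's share) ≥ 1, i.e. iff j's share is at least 0.1205.
Kira, Zane, Jia and Uma are above the threshold, contributing 41 each; the remaining 5 contribute 0. Total contributed: 164.
The security fund pays out 8.3 × 164 = 1361.20 in total (split across the unequal shares, but the aggregate is all that matters for the group sum).
The 5 free-riders keep 41 each, adding 205. Group total = 205 + 1361.20 = 1566.20.

1566.20 dollars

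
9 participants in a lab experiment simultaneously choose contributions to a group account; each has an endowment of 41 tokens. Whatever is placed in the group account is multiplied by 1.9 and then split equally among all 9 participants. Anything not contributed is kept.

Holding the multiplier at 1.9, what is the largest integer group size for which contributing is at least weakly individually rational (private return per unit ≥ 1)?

Private return per unit is 1.9/(group size), which is ≥ 1 whenever the group size is ≤ 1.9.
The largest such integer is 1.

1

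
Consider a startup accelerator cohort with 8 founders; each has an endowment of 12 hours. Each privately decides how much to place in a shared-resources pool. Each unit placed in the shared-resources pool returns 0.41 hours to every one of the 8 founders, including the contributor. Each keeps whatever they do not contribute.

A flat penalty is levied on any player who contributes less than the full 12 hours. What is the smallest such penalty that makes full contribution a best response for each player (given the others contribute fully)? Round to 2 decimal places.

Given the others contribute fully, the best deviation is to contribute 0 (any partial contribution still incurs the fine and gives up units whose private return 0.41 is below 1).
Deviating from 12 to 0 saves 12 hours but forfeits the deviator's share of the drop in the shared-resources pool: 0.41 × 12 = 4.92.
So the deviation gain is 12 − 4.92 = 7.08, and the fine must be at least 7.08 hours to wipe it out.

7.08 hours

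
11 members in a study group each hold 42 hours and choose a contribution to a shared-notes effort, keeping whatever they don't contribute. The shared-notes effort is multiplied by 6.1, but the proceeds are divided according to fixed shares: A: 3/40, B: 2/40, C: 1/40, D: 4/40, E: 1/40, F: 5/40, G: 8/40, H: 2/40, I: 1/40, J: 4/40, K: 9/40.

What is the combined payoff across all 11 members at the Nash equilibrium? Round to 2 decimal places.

A player with share s gets back 6.1·s per unit contributed, so full contribution is dominant for anyone with s > 1/6.1 = 0.1639 and zero contribution is dominant for anyone below.
G and K are above the threshold, contributing 42 each; the remaining 9 contribute 0. Total contributed: 84.
The shared-notes effort pays out 6.1 × 84 = 512.40 in total (split across the unequal shares, but the aggregate is all that matters for the group sum).
The 9 free-riders keep 42 each, adding 378. Group total = 378 + 512.40 = 890.40.

890.40 hours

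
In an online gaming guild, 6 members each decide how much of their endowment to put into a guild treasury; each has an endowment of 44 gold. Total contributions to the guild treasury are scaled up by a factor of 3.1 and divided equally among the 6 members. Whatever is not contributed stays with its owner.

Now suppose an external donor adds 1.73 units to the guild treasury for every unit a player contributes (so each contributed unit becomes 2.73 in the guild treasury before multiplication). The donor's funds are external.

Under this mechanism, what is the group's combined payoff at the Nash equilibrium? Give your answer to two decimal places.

The effective private return per unit is now 3.1 × 2.73 / 6 = 1.4105 > 1, so every player's dominant strategy flips to full contribution.
So the Nash equilibrium is full contribution by all 6; the group earns 3.1 × 2.73 × 264 = 2234.23.

2234.23 gold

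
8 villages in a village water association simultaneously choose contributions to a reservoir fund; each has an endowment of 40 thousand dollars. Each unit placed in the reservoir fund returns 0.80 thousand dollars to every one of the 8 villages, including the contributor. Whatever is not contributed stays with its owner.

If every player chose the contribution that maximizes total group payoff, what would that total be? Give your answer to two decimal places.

Each contributed unit returns 6.400 to the group as a whole (0.80 to each of 8 players), which exceeds 1, so the social optimum is full contribution: group total = 6.400 × 320 = 2048.00.

2048.00 thousand dollars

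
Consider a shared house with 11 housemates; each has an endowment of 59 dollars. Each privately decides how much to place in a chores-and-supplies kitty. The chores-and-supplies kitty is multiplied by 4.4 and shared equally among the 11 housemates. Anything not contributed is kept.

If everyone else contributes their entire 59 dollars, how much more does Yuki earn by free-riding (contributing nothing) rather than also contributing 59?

Switching from a contribution of 59 to 0 lets Yuki keep an extra 59 dollars, but lowers the chores-and-supplies kitty by 59, which costs Yuki their own share of that drop: 4.4/11 × 59 = 23.60.
Net gain = 59 − 23.60 = 35.40. The private return per contributed unit (0.4000) is below 1, so free-riding is indeed the best response regardless of what the others do.

35.40 dollars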